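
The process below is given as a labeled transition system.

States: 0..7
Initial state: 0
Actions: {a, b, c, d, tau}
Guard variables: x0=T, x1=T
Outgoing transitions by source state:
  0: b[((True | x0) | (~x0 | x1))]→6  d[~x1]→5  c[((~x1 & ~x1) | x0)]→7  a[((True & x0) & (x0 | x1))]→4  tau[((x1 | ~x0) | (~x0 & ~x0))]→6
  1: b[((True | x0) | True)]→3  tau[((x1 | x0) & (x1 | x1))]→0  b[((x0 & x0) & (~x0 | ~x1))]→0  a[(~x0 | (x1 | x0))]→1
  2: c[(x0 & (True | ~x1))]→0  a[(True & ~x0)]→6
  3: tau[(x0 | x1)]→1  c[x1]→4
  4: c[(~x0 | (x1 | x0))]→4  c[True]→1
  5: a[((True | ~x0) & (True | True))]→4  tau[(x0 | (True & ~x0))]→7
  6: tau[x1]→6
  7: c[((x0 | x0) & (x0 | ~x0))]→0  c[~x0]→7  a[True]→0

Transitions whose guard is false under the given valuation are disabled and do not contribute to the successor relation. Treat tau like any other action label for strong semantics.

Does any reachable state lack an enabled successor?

R = {0,1,3,4,6,7}
  0: a→4  b→6  c→7  tau→6  [4 exit(s)]
  1: a→1  b→3  tau→0  [3 exit(s)]
  3: c→4  tau→1  [2 exit(s)]
  4: c→1  c→4  [2 exit(s)]
  6: tau→6  [1 exit(s)]
  7: a→0  c→0  [2 exit(s)]

Answer: DEADLOCK-FREE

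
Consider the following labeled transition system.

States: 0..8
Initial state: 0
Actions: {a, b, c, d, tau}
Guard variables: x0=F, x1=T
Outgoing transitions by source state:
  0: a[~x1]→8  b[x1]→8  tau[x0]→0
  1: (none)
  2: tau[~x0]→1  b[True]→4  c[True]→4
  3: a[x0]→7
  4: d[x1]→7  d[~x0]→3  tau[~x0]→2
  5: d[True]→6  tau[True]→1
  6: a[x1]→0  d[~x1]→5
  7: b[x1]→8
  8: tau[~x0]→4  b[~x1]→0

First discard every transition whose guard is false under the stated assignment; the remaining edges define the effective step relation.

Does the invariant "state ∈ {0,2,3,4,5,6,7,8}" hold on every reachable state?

Safe = {0,2,3,4,5,6,7,8}
R = {0,1,2,3,4,7,8}
  0: safe
  1: outside
  2: safe
  3: safe
  4: safe
  7: safe
  8: safe
counterexample path to 1: b·tau·tau·tau

Answer: INVARIANT VIOLATED at state 1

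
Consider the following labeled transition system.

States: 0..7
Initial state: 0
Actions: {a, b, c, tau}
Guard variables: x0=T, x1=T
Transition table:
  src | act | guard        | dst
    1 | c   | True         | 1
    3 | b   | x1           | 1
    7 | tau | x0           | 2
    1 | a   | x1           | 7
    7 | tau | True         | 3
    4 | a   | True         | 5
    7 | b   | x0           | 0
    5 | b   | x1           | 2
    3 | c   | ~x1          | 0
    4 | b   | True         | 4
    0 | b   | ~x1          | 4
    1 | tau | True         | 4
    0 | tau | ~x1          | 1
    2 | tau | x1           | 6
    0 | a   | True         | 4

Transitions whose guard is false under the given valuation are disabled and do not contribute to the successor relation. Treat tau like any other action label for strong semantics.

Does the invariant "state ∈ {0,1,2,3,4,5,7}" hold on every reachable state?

Inv-set: {0,1,2,3,4,5,7}
R = {0,2,4,5,6}
  0: safe
  2: safe
  4: safe
  5: safe
  6: ✗ unsafe
counterexample path to 6: a·a·b·tau

Answer: INVARIANT VIOLATED at state 6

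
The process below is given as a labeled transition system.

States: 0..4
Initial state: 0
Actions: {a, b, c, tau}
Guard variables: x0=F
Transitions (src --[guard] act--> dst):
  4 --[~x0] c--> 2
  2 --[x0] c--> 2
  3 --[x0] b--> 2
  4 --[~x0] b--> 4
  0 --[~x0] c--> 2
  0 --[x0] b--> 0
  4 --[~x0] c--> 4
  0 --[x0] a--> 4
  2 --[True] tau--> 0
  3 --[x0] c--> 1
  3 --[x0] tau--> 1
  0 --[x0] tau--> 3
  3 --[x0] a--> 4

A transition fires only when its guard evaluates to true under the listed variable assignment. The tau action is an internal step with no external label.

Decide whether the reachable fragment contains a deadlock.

Answer: DEADLOCK-FREE

Trace:
Reachable = {0,2}
  0: c→2  [1 exit(s)]
  2: tau→0  [1 exit(s)]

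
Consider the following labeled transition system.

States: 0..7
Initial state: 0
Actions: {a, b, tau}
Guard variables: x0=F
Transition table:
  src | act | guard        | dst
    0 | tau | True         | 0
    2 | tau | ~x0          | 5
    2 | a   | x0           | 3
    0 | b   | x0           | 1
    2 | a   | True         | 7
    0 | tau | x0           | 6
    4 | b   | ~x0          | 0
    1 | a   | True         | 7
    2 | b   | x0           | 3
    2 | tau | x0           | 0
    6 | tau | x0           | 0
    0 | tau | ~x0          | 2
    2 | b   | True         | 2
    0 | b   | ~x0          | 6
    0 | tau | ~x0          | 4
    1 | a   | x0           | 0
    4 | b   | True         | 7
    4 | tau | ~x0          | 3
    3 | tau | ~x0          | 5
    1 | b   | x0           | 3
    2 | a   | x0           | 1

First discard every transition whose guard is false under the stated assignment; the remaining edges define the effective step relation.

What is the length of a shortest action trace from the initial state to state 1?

Breadth-first toward 1:
  Layer 0: {0}
  Layer 1: {2,4,6}
  Layer 2: {3,5,7}
1 never appears.

Answer: UNREACHABLE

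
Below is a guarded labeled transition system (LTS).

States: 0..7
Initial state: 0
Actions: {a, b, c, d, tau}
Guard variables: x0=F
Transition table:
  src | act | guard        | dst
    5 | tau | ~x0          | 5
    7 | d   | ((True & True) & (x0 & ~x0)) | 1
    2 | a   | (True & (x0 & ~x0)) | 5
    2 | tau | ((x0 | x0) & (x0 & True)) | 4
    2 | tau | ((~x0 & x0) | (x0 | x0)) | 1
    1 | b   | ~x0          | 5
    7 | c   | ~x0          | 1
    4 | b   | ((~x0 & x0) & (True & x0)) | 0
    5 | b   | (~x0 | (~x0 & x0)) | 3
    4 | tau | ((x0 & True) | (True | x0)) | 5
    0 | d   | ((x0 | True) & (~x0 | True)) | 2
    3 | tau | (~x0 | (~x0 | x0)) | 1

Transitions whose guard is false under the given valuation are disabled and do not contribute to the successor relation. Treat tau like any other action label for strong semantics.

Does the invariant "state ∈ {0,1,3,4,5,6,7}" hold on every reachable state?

Answer: INVARIANT VIOLATED at state 2

Analysis:
Inv-set: {0,1,3,4,5,6,7}
R = {0,2}
  0: ✓
  2: ✗ unsafe
counterexample path to 2: d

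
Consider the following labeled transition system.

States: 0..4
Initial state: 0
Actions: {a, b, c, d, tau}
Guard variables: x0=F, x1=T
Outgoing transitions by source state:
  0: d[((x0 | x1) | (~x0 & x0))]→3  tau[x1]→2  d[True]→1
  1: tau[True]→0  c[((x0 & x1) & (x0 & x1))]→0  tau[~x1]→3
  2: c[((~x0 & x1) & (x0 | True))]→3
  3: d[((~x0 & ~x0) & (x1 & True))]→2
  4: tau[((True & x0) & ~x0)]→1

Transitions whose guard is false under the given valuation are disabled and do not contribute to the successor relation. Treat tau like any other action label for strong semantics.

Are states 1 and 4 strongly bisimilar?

Compute ~ classes (split until stable):
  round 0: {{0,1,2,3,4}}
  round 1: {{0},{1},{2},{3},{4}}
5 equivalence class(es) (converged in 2)
[1]={1}  [4]={4}

Answer: NOT BISIMILAR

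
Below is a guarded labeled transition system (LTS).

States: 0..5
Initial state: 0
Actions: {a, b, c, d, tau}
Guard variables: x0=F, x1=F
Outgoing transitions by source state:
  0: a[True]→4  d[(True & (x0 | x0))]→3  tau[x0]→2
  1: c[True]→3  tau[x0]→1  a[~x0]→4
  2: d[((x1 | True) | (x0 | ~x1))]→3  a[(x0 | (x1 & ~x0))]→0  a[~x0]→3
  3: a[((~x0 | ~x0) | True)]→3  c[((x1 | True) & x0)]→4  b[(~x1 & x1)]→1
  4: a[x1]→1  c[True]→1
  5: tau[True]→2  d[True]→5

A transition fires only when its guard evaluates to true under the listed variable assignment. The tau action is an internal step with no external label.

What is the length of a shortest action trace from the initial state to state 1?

Answer: 2

Analysis:
Breadth-first toward 1:
  depth 0: {0}
  depth 1: {4}
  depth 2: {1}
1 enters at depth 2; path a·c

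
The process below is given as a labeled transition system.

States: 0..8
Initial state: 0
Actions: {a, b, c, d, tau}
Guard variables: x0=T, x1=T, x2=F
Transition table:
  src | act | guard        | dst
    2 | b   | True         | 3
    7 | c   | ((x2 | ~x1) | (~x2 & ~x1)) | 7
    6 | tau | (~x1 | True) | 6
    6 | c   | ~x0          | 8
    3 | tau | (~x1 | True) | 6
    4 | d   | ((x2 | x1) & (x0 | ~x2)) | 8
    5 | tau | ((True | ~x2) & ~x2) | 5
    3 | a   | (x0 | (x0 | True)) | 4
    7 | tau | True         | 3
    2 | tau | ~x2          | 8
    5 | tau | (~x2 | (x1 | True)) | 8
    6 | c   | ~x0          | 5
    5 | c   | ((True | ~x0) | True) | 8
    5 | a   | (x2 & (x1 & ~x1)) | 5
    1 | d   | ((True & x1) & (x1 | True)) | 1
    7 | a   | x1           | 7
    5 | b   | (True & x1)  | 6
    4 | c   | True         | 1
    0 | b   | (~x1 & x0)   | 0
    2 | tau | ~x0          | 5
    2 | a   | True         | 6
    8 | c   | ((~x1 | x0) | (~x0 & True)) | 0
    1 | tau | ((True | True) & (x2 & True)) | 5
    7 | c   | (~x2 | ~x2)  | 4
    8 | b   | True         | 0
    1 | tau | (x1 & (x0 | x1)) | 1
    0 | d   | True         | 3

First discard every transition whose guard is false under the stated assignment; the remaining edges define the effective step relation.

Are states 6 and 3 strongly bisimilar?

Bisimulation quotient by refinement:
  round 0: {{0,1,2,3,4,5,6,7,8}}
  round 1: {{0},{1},{2},{3},{4},{5},{6},{7},{8}}
stable after 2 split(s): 9 block(s)
6∈{6}, 3∈{3}

Answer: NOT BISIMILAR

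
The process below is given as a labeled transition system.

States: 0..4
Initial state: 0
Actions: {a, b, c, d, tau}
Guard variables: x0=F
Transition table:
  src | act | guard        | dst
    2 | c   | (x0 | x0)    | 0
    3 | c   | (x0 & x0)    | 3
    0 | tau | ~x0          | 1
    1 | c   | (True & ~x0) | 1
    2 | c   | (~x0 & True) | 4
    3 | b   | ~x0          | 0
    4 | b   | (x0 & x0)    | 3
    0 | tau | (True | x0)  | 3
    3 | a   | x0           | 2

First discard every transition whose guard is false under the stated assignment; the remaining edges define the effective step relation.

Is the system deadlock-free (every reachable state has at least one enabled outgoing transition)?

Answer: DEADLOCK-FREE

Analysis:
Reachable = {0,1,3}
  0: tau→1  tau→3  [2 out]
  1: c→1  [1 out]
  3: b→0  [1 out]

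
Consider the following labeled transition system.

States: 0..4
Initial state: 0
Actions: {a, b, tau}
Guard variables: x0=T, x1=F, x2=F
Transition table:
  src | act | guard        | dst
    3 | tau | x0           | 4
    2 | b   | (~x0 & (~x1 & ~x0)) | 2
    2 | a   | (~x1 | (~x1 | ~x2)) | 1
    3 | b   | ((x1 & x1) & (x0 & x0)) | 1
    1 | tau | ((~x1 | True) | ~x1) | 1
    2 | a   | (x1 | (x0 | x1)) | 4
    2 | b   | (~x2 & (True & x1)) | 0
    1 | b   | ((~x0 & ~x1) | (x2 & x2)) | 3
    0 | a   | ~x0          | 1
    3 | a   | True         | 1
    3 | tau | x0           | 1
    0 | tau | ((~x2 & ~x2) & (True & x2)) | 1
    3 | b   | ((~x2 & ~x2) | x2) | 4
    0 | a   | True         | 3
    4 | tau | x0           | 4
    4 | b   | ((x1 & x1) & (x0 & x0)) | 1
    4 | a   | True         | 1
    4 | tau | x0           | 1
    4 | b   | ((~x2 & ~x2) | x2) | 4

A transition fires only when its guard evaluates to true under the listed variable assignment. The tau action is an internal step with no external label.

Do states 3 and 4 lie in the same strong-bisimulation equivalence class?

Compute ~ classes (split until stable):
  P[0] = {{0,1,2,3,4}}
  P[1] = {{0,2},{1},{3,4}}
  P[2] = {{0},{1},{2},{3,4}}
stable after 3 split(s): 4 block(s)
[3]={3,4}  [4]={3,4}

Answer: BISIMILAR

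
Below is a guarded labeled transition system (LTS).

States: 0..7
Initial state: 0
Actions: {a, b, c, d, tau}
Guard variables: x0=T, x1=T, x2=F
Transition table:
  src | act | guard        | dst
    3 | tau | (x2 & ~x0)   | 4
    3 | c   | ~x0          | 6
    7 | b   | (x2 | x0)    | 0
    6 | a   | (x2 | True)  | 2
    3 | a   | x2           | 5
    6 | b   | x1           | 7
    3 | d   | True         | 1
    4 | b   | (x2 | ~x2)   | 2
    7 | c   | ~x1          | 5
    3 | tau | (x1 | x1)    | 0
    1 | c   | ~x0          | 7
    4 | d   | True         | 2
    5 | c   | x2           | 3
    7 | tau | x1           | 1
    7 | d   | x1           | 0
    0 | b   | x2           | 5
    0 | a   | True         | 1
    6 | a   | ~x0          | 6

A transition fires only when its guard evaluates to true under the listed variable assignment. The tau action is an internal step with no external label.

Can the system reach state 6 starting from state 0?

Answer: UNREACHABLE

Trace:
After dropping false guards: 10 live edges.
Layer 0: {0}
Layer 1: {1}  now seen {0,1}
Reach set: {0,1}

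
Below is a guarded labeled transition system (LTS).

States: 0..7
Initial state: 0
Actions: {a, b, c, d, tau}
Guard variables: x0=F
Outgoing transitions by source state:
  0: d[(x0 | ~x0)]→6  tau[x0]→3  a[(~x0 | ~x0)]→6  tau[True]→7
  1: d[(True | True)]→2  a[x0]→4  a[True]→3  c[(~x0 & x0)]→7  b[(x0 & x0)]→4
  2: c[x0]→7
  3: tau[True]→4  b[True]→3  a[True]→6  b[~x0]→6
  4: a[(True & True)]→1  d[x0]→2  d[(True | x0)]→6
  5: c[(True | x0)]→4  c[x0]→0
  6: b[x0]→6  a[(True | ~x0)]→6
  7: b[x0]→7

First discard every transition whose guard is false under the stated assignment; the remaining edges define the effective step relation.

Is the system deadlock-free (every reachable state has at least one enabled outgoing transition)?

Reachable = {0,6,7}
  0: a→6  d→6  tau→7  [deg 3]
  6: a→6  [deg 1]
  7: ∅  [STUCK]
witness 7: tau

Answer: DEADLOCK at state 7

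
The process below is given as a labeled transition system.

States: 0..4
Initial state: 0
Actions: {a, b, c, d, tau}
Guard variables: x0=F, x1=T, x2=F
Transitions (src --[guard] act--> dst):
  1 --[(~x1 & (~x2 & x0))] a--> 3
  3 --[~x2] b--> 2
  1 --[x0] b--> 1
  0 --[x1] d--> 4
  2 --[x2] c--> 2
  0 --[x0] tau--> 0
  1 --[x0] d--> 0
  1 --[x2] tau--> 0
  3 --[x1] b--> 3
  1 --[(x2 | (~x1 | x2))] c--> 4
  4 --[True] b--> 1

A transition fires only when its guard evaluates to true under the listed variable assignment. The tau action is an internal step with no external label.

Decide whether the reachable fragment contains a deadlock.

Reach set: {0,1,4}
  0: d→4  [deg 1]
  1: ∅  [no exit]
  4: b→1  [deg 1]
Path to 1: d·b

Answer: DEADLOCK at state 1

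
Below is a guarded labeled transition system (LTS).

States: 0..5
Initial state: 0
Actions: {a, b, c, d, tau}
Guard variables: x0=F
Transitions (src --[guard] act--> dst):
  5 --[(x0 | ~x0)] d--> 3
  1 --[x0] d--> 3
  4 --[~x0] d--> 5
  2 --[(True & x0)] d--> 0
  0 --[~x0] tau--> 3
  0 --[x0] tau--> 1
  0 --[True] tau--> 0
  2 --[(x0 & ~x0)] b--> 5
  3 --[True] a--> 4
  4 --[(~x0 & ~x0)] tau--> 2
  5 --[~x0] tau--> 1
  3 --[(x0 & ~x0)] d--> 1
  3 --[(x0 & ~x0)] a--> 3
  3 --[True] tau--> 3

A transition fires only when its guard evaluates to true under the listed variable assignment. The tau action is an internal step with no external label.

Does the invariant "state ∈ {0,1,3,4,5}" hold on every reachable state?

Answer: INVARIANT VIOLATED at state 2

Working:
Allowed set {0,1,3,4,5}
R = {0,1,2,3,4,5}
  0: ok
  1: ok
  2: ✗ unsafe
  3: ok
  4: ok
  5: ok
witness against invariant: tau·a·tau → 2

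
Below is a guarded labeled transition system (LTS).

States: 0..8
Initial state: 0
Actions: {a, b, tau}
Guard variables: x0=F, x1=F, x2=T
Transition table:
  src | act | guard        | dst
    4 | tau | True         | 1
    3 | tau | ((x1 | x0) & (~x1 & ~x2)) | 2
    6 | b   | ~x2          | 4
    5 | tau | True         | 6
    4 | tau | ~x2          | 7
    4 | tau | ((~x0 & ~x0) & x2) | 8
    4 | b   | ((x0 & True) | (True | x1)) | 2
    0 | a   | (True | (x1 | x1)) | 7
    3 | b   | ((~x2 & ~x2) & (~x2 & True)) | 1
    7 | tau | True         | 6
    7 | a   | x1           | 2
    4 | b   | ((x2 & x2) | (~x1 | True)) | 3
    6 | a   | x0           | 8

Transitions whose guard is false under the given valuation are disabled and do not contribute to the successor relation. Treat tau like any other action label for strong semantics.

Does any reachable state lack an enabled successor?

Answer: DEADLOCK at state 6

Trace:
Reachable = {0,6,7}
  0: a→7  [1 out]
  6: ∅  [deadlock]
  7: tau→6  [1 out]
trace reaching 6: a·tau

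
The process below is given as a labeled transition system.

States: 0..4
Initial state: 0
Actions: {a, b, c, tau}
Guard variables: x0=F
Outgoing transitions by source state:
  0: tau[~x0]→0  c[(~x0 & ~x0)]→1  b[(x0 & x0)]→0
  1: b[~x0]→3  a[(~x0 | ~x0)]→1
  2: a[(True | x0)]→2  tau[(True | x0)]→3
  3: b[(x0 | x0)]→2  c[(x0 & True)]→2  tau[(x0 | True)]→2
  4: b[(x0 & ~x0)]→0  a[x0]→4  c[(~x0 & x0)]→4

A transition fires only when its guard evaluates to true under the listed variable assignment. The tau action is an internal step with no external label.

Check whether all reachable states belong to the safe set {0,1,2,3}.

Inv-set: {0,1,2,3}
Reachable = {0,1,2,3}
  0: safe
  1: safe
  2: safe
  3: safe

Answer: INVARIANT HOLDS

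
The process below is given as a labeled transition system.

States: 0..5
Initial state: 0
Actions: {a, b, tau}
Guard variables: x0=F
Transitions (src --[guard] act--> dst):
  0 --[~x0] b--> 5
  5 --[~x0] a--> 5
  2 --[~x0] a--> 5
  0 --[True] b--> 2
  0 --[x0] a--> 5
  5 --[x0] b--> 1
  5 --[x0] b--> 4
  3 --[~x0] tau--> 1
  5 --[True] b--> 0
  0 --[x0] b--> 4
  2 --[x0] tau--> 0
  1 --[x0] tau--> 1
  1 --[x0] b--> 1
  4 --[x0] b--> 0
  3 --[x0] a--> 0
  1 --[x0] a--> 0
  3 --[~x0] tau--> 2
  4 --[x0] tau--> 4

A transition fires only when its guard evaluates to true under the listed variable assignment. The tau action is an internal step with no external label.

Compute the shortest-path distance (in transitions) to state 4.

Answer: UNREACHABLE

Trace:
Layered search for 4:
  Layer 0: {0}
  Layer 1: {2,5}
4 never appears.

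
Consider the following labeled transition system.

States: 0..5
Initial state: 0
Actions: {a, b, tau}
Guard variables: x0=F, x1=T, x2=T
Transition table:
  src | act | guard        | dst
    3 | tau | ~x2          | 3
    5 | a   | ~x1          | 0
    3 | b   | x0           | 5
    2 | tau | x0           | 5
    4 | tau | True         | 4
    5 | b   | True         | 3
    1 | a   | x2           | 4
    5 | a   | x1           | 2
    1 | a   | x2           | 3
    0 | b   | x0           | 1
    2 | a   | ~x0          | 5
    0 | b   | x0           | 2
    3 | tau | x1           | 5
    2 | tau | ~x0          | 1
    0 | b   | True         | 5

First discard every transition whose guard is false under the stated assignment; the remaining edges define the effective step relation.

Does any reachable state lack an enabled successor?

Reachable = {0,1,2,3,4,5}
  0: b→5  [deg 1]
  1: a→3  a→4  [deg 2]
  2: a→5  tau→1  [deg 2]
  3: tau→5  [deg 1]
  4: tau→4  [deg 1]
  5: a→2  b→3  [deg 2]

Answer: DEADLOCK-FREE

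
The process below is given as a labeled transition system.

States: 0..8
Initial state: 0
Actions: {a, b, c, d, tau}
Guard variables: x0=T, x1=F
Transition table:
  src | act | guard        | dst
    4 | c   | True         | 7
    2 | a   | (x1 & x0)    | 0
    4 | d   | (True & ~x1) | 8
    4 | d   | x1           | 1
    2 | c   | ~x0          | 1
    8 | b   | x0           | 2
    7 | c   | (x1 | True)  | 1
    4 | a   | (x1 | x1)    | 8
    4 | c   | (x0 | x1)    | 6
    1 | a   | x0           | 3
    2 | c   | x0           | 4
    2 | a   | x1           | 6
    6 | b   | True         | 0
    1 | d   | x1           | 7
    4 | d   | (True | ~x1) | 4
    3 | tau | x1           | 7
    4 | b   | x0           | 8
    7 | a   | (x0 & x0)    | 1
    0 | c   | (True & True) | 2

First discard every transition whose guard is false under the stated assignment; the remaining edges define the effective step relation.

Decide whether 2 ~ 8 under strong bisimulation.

Answer: NOT BISIMILAR

Trace:
Compute ~ classes (split until stable):
  round 0: {{0,1,2,3,4,5,6,7,8}}
  round 1: {{0,2},{1},{3,5},{4},{6,8},{7}}
  round 2: {{0},{1},{2},{3,5},{4},{6,8},{7}}
  round 3: {{0},{1},{2},{3,5},{4},{6},{7},{8}}
stable after 4 split(s): 8 block(s)
class of 2: {2}; class of 8: {8}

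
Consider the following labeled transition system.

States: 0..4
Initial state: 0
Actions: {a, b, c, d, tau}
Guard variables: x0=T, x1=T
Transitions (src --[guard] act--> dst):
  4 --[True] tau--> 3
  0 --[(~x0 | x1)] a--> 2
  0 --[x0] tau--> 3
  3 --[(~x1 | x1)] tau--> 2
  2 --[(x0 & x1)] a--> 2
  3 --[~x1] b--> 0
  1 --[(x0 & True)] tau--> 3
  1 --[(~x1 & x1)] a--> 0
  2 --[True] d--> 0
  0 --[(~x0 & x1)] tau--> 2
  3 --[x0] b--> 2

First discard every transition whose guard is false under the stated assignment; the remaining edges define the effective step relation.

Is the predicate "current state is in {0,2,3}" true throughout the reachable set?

Answer: INVARIANT HOLDS

Trace:
Safe = {0,2,3}
Reachable = {0,2,3}
  0: ✓
  2: ✓
  3: ✓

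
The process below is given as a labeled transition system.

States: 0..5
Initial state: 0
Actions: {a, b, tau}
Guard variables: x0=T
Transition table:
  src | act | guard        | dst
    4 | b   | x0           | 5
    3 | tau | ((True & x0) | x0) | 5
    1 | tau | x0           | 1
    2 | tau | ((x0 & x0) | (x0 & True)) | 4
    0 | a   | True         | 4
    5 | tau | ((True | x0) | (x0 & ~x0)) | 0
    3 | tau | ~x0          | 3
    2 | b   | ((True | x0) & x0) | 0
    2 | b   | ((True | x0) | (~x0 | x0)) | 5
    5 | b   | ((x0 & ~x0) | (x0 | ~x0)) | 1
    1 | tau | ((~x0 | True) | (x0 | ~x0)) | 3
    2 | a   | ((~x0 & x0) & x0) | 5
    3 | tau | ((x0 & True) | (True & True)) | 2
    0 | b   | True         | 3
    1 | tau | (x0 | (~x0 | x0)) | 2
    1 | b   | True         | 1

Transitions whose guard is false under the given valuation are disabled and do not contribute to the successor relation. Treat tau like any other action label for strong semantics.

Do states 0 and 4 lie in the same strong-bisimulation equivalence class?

Compute ~ classes (split until stable):
  round 0: {{0,1,2,3,4,5}}
  round 1: {{0},{1,2,5},{3},{4}}
  round 2: {{0},{1},{2},{3},{4},{5}}
6 equivalence class(es) (converged in 3)
[0]={0}  [4]={4}

Answer: NOT BISIMILAR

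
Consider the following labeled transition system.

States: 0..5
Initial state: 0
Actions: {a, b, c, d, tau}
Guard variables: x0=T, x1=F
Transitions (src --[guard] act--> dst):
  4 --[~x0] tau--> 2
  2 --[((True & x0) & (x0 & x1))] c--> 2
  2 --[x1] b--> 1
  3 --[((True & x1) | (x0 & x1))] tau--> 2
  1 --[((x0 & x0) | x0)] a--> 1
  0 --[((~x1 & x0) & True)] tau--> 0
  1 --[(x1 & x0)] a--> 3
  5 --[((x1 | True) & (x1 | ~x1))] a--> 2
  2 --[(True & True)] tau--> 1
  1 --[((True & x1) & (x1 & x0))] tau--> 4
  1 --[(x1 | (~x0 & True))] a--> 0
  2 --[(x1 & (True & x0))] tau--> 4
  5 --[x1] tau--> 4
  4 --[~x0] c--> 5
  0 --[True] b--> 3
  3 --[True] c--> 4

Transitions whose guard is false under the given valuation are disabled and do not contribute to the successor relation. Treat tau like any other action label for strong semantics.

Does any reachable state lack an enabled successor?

Answer: DEADLOCK at state 4

Working:
Reachable = {0,3,4}
  0: b→3  tau→0  [deg 2]
  3: c→4  [deg 1]
  4: ∅  [no exit]
witness 4: b·c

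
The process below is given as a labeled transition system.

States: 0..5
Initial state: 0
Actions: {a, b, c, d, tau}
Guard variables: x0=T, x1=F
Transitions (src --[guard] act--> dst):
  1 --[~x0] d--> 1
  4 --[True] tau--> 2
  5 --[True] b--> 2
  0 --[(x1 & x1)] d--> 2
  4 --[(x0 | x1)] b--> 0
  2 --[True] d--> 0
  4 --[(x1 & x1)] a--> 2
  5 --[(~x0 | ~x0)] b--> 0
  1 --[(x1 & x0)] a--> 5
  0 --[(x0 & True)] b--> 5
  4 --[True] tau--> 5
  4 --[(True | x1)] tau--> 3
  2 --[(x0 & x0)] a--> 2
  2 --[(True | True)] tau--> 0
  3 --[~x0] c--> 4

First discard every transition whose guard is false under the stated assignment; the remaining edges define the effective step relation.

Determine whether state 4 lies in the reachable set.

Answer: UNREACHABLE

Working:
After dropping false guards: 9 live edges.
L0 = {0}
L1 = {5}  total {0,5}
L2 = {2}  total {0,2,5}
Reachable = {0,2,5}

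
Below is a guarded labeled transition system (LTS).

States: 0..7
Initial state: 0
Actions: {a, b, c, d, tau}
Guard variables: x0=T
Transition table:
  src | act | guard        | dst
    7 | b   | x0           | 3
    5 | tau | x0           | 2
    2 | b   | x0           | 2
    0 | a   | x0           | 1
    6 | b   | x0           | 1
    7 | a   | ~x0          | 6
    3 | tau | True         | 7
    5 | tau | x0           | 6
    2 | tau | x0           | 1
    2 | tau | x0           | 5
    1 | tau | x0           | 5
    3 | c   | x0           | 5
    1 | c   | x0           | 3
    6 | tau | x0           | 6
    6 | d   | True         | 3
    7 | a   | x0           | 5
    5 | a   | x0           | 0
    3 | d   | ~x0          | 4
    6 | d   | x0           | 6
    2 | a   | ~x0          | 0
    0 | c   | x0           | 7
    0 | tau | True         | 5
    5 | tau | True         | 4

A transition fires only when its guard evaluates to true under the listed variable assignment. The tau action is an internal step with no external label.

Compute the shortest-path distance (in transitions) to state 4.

BFS to 4:
  L0 = {0}
  L1 = {1,5,7}
  L2 = {2,3,4,6}
first hit 4 at d=2 via tau·tau

Answer: 2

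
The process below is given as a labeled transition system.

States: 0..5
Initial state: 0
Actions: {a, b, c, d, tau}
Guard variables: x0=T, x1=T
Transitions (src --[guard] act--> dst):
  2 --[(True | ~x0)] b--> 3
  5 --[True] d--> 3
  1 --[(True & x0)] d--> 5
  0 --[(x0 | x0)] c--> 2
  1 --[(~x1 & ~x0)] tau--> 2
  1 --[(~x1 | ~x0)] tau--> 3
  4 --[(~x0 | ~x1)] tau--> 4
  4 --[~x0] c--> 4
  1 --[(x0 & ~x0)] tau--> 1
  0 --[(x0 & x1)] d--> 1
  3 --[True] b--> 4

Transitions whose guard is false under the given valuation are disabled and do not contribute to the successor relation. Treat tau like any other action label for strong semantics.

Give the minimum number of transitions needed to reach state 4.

BFS to 4:
  depth 0: {0}
  depth 1: {1,2}
  depth 2: {3,5}
  depth 3: {4}
depth(4)=3, e.g. c·b·b

Answer: 3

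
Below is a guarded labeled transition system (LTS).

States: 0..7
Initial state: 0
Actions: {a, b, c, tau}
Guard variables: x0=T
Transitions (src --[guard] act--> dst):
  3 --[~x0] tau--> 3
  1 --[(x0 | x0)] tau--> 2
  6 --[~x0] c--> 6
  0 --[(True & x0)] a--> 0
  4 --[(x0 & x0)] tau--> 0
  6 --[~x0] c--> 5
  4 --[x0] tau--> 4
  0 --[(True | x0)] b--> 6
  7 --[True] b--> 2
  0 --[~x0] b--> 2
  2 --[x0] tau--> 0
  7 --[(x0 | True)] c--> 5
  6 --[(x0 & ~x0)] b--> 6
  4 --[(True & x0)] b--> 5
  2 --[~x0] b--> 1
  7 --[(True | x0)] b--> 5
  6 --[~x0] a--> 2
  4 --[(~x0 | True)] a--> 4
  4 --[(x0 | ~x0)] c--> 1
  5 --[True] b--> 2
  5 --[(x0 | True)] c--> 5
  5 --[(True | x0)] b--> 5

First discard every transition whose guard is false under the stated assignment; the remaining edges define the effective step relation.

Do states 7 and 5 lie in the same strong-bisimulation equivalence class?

Answer: BISIMILAR

Working:
Bisimulation quotient by refinement:
  P[0] = {{0,1,2,3,4,5,6,7}}
  P[1] = {{0},{1,2},{3,6},{4},{5,7}}
  P[2] = {{0},{1},{2},{3,6},{4},{5,7}}
Fixed point at round 3; 6 class(es).
class of 7: {5,7}; class of 5: {5,7}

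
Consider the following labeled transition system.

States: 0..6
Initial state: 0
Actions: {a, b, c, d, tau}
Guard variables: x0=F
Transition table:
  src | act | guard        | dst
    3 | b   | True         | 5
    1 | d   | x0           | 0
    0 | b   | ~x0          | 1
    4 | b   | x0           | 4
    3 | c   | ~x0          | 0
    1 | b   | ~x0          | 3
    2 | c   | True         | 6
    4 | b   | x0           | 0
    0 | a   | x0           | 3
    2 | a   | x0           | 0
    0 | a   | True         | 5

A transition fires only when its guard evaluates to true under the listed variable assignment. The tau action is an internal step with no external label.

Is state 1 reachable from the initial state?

Guard filter leaves 6 enabled edge(s).
L0 = {0}
L1 = {1,5}  cumulative {0,1,5}
L2 = {3}  cumulative {0,1,3,5}
R = {0,1,3,5}
Path to 1: b

Answer: REACHABLE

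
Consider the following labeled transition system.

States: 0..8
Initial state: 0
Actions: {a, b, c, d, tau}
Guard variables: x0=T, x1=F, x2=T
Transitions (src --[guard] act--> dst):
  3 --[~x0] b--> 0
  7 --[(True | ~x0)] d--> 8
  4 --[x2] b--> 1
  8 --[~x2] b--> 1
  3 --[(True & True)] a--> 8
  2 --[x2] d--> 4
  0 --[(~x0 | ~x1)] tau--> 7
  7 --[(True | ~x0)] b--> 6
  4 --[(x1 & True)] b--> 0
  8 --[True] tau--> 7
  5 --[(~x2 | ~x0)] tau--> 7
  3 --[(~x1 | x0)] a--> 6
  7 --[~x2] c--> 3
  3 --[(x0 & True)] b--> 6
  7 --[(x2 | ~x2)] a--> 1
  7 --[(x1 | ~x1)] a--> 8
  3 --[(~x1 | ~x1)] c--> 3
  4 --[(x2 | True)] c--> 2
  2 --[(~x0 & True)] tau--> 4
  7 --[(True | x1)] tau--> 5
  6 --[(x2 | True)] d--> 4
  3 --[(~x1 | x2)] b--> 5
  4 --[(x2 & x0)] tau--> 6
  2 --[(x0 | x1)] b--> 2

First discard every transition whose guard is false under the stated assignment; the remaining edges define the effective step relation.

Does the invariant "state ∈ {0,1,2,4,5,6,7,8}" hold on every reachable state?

Safe = {0,1,2,4,5,6,7,8}
Reach set: {0,1,2,4,5,6,7,8}
  0: ok
  1: ok
  2: ok
  4: ok
  5: ok
  6: ok
  7: ok
  8: ok

Answer: INVARIANT HOLDS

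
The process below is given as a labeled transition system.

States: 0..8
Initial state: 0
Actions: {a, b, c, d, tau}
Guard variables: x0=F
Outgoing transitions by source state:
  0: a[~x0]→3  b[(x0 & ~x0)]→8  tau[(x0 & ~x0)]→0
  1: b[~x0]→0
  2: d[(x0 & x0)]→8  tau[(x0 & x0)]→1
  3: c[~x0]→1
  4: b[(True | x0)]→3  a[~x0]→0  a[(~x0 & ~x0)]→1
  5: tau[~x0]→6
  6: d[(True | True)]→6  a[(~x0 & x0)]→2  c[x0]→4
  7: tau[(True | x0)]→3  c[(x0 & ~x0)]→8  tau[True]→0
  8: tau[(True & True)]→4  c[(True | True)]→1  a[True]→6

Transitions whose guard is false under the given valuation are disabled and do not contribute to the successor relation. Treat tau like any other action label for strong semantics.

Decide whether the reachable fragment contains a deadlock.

Answer: DEADLOCK-FREE

Analysis:
Reach set: {0,1,3}
  0: a→3  [deg 1]
  1: b→0  [deg 1]
  3: c→1  [deg 1]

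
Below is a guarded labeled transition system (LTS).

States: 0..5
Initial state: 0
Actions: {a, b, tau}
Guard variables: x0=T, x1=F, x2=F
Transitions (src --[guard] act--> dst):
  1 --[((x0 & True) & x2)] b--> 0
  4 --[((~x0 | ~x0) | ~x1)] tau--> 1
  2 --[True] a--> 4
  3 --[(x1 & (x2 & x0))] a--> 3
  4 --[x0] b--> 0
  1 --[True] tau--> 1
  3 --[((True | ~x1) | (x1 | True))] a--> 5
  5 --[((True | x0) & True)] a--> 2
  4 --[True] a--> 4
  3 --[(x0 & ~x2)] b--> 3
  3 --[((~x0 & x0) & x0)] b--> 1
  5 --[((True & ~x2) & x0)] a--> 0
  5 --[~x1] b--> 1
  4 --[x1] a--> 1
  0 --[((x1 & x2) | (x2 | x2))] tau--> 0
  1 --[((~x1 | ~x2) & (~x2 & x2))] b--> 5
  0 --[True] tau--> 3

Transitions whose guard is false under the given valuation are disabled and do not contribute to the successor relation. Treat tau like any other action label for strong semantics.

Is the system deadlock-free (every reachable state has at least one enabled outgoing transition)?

Reachable = {0,1,2,3,4,5}
  0: tau→3  [1 exit(s)]
  1: tau→1  [1 exit(s)]
  2: a→4  [1 exit(s)]
  3: a→5  b→3  [2 exit(s)]
  4: a→4  b→0  tau→1  [3 exit(s)]
  5: a→0  a→2  b→1  [3 exit(s)]

Answer: DEADLOCK-FREE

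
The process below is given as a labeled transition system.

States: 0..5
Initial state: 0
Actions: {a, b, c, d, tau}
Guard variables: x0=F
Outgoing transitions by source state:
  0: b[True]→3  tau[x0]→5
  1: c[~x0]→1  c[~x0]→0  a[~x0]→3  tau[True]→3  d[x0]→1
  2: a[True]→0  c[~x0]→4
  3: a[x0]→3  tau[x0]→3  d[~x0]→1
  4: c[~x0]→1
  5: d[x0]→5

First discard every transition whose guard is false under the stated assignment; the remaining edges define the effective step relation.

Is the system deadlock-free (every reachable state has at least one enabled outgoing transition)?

Answer: DEADLOCK-FREE

Trace:
Reach set: {0,1,3}
  0: b→3  [1 out]
  1: a→3  c→0  c→1  tau→3  [4 out]
  3: d→1  [1 out]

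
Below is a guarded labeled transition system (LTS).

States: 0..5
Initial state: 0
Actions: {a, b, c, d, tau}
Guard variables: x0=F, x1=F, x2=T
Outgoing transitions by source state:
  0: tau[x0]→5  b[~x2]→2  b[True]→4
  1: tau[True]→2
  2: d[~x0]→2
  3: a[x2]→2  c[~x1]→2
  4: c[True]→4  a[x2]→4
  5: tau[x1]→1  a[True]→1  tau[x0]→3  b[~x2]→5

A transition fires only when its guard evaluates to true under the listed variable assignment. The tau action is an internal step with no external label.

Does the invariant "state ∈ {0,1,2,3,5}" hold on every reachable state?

Answer: INVARIANT VIOLATED at state 4

Analysis:
Safe = {0,1,2,3,5}
Reachable = {0,4}
  0: ✓
  4: ✗ unsafe
witness against invariant: b → 4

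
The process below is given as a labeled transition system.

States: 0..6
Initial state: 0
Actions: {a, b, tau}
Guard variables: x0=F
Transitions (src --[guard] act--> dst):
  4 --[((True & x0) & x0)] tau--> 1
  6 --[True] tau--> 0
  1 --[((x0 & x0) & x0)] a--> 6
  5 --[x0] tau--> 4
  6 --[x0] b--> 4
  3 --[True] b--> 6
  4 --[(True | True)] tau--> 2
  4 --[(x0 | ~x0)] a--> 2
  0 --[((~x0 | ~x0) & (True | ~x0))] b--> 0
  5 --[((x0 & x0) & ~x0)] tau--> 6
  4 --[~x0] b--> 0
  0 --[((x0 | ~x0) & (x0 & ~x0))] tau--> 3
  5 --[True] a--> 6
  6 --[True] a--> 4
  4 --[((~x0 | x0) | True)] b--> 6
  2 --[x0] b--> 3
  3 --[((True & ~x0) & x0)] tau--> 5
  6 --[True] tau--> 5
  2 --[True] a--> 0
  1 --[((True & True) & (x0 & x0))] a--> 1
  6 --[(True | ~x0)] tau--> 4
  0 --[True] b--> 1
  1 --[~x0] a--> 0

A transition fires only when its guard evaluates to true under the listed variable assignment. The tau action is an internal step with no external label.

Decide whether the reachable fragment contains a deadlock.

Reachable = {0,1}
  0: b→0  b→1  [2 exit(s)]
  1: a→0  [1 exit(s)]

Answer: DEADLOCK-FREE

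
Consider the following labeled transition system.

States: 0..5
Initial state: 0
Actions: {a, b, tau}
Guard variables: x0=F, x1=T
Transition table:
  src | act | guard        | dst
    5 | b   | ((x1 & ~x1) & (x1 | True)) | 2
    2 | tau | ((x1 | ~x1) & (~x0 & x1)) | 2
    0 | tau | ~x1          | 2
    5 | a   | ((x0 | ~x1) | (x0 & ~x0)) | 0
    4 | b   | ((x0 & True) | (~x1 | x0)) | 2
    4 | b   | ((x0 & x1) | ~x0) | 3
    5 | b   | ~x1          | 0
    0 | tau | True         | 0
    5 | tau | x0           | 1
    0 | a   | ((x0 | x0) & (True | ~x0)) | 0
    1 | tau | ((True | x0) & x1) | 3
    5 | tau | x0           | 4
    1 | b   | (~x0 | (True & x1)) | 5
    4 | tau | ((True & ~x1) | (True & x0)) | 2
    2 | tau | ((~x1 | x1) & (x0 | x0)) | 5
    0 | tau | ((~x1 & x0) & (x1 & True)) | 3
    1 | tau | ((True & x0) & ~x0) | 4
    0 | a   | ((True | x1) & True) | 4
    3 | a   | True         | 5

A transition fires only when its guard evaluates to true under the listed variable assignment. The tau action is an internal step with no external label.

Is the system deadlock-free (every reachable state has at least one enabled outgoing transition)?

Reach set: {0,3,4,5}
  0: a→4  tau→0  [deg 2]
  3: a→5  [deg 1]
  4: b→3  [deg 1]
  5: ∅  [STUCK]
trace reaching 5: a·b·a

Answer: DEADLOCK at state 5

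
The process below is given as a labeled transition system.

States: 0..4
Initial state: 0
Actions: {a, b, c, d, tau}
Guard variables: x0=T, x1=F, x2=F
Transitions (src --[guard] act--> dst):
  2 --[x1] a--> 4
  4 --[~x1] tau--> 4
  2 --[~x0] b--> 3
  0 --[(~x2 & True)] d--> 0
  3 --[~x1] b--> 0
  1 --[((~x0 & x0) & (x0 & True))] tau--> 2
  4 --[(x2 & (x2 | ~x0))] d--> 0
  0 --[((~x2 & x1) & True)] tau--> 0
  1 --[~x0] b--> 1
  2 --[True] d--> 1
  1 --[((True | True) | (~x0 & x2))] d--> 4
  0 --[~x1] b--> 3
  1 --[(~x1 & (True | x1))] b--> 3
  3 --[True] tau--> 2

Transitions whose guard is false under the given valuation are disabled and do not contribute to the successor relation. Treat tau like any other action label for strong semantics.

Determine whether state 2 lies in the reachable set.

After dropping false guards: 8 live edges.
depth 0: {0}
depth 1: {3}  now seen {0,3}
depth 2: {2}  now seen {0,2,3}
depth 3: {1}  now seen {0,1,2,3}
depth 4: {4}  now seen {0,1,2,3,4}
Reach set: {0,1,2,3,4}
witness 2: b·tau

Answer: REACHABLE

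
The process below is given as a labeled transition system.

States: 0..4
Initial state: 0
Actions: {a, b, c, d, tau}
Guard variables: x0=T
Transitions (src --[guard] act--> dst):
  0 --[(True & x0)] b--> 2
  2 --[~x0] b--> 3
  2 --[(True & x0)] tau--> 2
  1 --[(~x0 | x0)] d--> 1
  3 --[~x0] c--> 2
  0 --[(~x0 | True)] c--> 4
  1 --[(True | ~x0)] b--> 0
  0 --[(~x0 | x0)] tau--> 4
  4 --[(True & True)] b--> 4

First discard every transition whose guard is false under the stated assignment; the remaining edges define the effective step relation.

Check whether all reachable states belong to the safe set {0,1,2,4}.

Allowed set {0,1,2,4}
R = {0,2,4}
  0: ✓
  2: ✓
  4: ✓

Answer: INVARIANT HOLDS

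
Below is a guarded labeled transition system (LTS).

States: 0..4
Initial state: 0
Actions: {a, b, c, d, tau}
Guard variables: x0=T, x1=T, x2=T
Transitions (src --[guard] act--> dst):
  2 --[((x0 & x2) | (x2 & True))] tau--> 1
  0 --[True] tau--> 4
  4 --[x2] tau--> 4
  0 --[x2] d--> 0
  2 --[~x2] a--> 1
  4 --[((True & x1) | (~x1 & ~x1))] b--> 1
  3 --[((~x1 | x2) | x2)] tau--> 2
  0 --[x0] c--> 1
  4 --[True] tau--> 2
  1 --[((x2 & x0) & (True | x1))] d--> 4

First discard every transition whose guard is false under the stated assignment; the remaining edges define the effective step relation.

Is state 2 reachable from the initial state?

Answer: REACHABLE

Working:
Guard filter leaves 9 enabled edge(s).
L0 = {0}
L1 = {1,4}  cumulative {0,1,4}
L2 = {2}  cumulative {0,1,2,4}
Reach set: {0,1,2,4}
witness 2: tau·tau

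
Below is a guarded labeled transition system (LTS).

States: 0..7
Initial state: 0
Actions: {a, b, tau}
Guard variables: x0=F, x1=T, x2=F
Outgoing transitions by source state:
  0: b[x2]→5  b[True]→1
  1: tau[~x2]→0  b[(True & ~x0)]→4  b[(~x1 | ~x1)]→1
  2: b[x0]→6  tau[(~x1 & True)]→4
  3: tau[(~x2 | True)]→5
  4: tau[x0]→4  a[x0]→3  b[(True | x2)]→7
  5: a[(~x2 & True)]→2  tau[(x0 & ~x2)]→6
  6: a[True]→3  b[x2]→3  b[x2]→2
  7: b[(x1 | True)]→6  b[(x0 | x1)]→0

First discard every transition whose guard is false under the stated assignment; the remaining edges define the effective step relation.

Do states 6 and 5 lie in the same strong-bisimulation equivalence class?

Answer: NOT BISIMILAR

Working:
Bisimulation quotient by refinement:
  π0 = {{0,1,2,3,4,5,6,7}}
  π1 = {{0,4,7},{1},{2},{3},{5,6}}
  π2 = {{0},{1},{2},{3},{4},{5},{6},{7}}
8 equivalence class(es) (converged in 3)
class of 6: {6}; class of 5: {5}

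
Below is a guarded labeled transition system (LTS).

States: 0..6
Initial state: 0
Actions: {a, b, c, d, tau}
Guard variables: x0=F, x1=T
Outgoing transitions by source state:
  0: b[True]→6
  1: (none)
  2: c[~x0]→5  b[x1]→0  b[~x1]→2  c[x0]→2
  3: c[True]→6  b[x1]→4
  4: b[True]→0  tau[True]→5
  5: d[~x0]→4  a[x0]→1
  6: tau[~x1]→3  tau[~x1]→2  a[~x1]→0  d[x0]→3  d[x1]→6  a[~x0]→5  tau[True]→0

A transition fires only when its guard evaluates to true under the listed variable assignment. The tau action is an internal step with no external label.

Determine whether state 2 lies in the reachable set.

Answer: UNREACHABLE

Analysis:
After dropping false guards: 11 live edges.
L0 = {0}
L1 = {6}  cumulative {0,6}
L2 = {5}  cumulative {0,5,6}
L3 = {4}  cumulative {0,4,5,6}
Reach set: {0,4,5,6}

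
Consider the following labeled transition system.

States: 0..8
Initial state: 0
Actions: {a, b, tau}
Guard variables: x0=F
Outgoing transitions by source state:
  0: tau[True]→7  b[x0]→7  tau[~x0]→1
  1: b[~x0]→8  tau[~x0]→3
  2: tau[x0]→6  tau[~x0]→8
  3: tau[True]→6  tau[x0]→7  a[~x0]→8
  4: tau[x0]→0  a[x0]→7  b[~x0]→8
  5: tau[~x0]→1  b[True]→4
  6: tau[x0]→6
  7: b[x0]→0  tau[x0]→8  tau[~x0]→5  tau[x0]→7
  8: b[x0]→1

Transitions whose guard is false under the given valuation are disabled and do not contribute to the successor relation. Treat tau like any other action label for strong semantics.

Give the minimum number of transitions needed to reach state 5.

BFS to 5:
  depth 0: {0}
  depth 1: {1,7}
  depth 2: {3,5,8}
5 enters at depth 2; path tau·tau

Answer: 2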